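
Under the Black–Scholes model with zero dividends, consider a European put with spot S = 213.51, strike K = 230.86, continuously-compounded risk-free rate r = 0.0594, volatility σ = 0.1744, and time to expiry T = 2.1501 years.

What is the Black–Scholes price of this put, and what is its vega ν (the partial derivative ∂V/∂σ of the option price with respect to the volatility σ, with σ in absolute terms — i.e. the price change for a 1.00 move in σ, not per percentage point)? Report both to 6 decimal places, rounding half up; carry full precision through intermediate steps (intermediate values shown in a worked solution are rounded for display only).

price = 16.427996
ν = 118.597218

σ√T = 0.1744·√2.1501 = 0.255727
d₁ = (ln(S/K) + (r+σ²/2)T) / (σ√T) = (ln(213.51/230.86) + (0.0594+0.1744²/2)·2.1501) / 0.255727 = (-0.078128 + 0.160414) / 0.255727 = 0.321774
d₂ = d₁ − σ√T = 0.321774 − 0.255727 = 0.066048
e^{−rT} = e^{−0.0594·2.1501} = 0.880103
N(−d₁) = 0.373812,  N(−d₂) = 0.473670
Put price V = K·e^{−rT}·N(−d₂) − S·N(−d₁) = 96.240580 − 79.812583 = 16.427996
φ(d₁) = (1/√(2π))·e^{−d₁²/2} = 0.378815
ν = S·φ(d₁)·√T = 118.597218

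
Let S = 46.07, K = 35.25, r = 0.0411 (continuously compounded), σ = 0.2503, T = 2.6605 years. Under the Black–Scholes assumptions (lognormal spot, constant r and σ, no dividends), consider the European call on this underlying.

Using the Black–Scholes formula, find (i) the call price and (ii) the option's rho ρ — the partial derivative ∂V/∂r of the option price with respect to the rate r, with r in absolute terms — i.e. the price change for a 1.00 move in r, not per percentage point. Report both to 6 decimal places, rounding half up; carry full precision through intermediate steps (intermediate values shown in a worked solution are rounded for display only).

σ√T = 0.2503·√2.6605 = 0.408265
d₁ = (ln(S/K) + (r+σ²/2)T) / (σ√T) = (ln(46.07/35.25) + (0.0411+0.2503²/2)·2.6605) / 0.408265 = (0.267696 + 0.192687) / 0.408265 = 1.127657
d₂ = d₁ − σ√T = 1.127657 − 0.408265 = 0.719392
e^{−rT} = e^{−0.0411·2.6605} = 0.896420
N(d₁) = 0.870268,  N(d₂) = 0.764050
Call price V = S·N(d₁) − K·e^{−rT}·N(d₂) = 40.093229 − 24.143066 = 15.950163
ρ = K·T·e^{−rT}·N(d₂) = 64.232628

price = 15.950163
ρ = 64.232628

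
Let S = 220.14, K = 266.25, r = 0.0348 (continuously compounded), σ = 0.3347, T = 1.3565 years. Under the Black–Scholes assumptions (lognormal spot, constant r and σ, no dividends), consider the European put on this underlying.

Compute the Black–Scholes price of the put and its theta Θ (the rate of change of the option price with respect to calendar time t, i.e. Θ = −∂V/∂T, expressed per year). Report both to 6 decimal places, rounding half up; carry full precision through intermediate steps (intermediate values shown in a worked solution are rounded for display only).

price = 55.951409
Θ = -6.133915

σ√T = 0.3347·√1.3565 = 0.389821
d₁ = (ln(S/K) + (r+σ²/2)T) / (σ√T) = (ln(220.14/266.25) + (0.0348+0.3347²/2)·1.3565) / 0.389821 = (-0.190172 + 0.123187) / 0.389821 = -0.171836
d₂ = d₁ − σ√T = -0.171836 − 0.389821 = -0.561658
e^{−rT} = e^{−0.0348·1.3565} = 0.953891
N(−d₁) = 0.568217,  N(−d₂) = 0.712825
Put price V = K·e^{−rT}·N(−d₂) − S·N(−d₁) = 181.038677 − 125.087268 = 55.951409
φ(d₁) = (1/√(2π))·e^{−d₁²/2} = 0.393096
Θ = −S·φ(d₁)·σ/(2√T) + r·K·e^{−rT}·N(−d₂) = −12.434061 + 6.300146 = -6.133915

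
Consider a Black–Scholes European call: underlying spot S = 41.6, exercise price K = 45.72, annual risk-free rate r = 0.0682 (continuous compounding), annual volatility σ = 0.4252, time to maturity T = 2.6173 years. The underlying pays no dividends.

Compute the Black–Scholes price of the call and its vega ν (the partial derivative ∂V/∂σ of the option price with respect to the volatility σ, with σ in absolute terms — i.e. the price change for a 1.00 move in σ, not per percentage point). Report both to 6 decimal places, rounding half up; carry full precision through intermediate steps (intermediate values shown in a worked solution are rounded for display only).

σ√T = 0.4252·√2.6173 = 0.687892
d₁ = (ln(S/K) + (r+σ²/2)T) / (σ√T) = (ln(41.6/45.72) + (0.0682+0.4252²/2)·2.6173) / 0.687892 = (-0.094436 + 0.415097) / 0.687892 = 0.466151
d₂ = d₁ − σ√T = 0.466151 − 0.687892 = -0.221740
e^{−rT} = e^{−0.0682·2.6173} = 0.836524
N(d₁) = 0.679446,  N(d₂) = 0.412258
Call price V = S·N(d₁) − K·e^{−rT}·N(d₂) = 28.264971 − 15.767174 = 12.497797
φ(d₁) = (1/√(2π))·e^{−d₁²/2} = 0.357869
ν = S·φ(d₁)·√T = 24.084891

price = 12.497797
ν = 24.084891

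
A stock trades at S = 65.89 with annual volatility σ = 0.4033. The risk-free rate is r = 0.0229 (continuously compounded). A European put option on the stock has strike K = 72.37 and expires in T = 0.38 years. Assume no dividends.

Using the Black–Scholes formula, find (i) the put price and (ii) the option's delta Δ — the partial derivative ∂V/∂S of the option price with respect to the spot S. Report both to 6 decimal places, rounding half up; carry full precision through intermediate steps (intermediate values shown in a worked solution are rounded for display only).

σ√T = 0.4033·√0.38 = 0.248611
d₁ = (ln(S/K) + (r+σ²/2)T) / (σ√T) = (ln(65.89/72.37) + (0.0229+0.4033²/2)·0.38) / 0.248611 = (-0.093805 + 0.039606) / 0.248611 = -0.218009
d₂ = d₁ − σ√T = -0.218009 − 0.248611 = -0.466620
e^{−rT} = e^{−0.0229·0.38} = 0.991336
N(−d₁) = 0.586289,  N(−d₂) = 0.679614
Put price V = K·e^{−rT}·N(−d₂) − S·N(−d₁) = 48.757539 − 38.630589 = 10.126950
Δ = −N(−d₁) = -0.586289

price = 10.126950
Δ = -0.586289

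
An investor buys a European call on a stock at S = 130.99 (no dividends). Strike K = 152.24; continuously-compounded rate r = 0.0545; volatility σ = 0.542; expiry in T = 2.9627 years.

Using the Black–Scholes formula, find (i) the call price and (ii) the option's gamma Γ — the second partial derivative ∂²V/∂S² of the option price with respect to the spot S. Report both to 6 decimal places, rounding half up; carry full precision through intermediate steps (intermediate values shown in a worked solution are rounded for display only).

price = 47.507860
Γ = 0.002912

σ√T = 0.542·√2.9627 = 0.932917
d₁ = (ln(S/K) + (r+σ²/2)T) / (σ√T) = (ln(130.99/152.24) + (0.0545+0.542²/2)·2.9627) / 0.932917 = (-0.150337 + 0.596634) / 0.932917 = 0.478389
d₂ = d₁ − σ√T = 0.478389 − 0.932917 = -0.454528
e^{−rT} = e^{−0.0545·2.9627} = 0.850894
N(d₁) = 0.683813,  N(d₂) = 0.324724
Call price V = S·N(d₁) − K·e^{−rT}·N(d₂) = 89.572700 − 42.064840 = 47.507860
φ(d₁) = (1/√(2π))·e^{−d₁²/2} = 0.355807
Γ = φ(d₁) / (S·σ·√T) = 0.002912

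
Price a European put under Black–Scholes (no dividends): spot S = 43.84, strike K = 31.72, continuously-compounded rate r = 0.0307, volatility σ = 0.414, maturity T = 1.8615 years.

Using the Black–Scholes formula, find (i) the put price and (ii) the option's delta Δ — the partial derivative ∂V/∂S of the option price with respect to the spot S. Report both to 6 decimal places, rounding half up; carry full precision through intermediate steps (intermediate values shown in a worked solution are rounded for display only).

σ√T = 0.414·√1.8615 = 0.564848
d₁ = (ln(S/K) + (r+σ²/2)T) / (σ√T) = (ln(43.84/31.72) + (0.0307+0.414²/2)·1.8615) / 0.564848 = (0.323599 + 0.216675) / 0.564848 = 0.956494
d₂ = d₁ − σ√T = 0.956494 − 0.564848 = 0.391646
e^{−rT} = e^{−0.0307·1.8615} = 0.944454
N(−d₁) = 0.169411,  N(−d₂) = 0.347660
Put price V = K·e^{−rT}·N(−d₂) − S·N(−d₁) = 10.415228 − 7.426993 = 2.988236
Δ = −N(−d₁) = -0.169411

price = 2.988236
Δ = -0.169411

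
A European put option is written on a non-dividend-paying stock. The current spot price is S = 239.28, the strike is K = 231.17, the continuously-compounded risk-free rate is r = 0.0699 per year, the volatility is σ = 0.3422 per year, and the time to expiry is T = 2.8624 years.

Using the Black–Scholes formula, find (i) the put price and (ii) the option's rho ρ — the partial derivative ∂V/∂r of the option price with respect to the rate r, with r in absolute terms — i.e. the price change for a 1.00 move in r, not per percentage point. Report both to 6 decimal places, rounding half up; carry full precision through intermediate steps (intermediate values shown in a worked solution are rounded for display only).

σ√T = 0.3422·√2.8624 = 0.578955
d₁ = (ln(S/K) + (r+σ²/2)T) / (σ√T) = (ln(239.28/231.17) + (0.0699+0.3422²/2)·2.8624) / 0.578955 = (0.034481 + 0.367676) / 0.578955 = 0.694626
d₂ = d₁ − σ√T = 0.694626 − 0.578955 = 0.115671
e^{−rT} = e^{−0.0699·2.8624} = 0.818664
N(−d₁) = 0.243645,  N(−d₂) = 0.453957
Put price V = K·e^{−rT}·N(−d₂) − S·N(−d₁) = 85.911565 − 58.299342 = 27.612223
ρ = −K·T·e^{−rT}·N(−d₂) = -245.913262

price = 27.612223
ρ = -245.913262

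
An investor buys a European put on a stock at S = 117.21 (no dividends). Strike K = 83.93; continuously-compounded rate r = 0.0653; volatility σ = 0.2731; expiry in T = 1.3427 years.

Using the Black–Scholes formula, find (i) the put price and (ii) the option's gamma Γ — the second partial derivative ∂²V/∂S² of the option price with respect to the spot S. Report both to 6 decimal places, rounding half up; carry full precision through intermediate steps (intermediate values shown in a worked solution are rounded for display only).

price = 1.264909
Γ = 0.003541

σ√T = 0.2731·√1.3427 = 0.316454
d₁ = (ln(S/K) + (r+σ²/2)T) / (σ√T) = (ln(117.21/83.93) + (0.0653+0.2731²/2)·1.3427) / 0.316454 = (0.333984 + 0.137750) / 0.316454 = 1.490686
d₂ = d₁ − σ√T = 1.490686 − 0.316454 = 1.174231
e^{−rT} = e^{−0.0653·1.3427} = 0.916056
N(−d₁) = 0.068022,  N(−d₂) = 0.120151
Put price V = K·e^{−rT}·N(−d₂) − S·N(−d₁) = 9.237771 − 7.972861 = 1.264909
φ(d₁) = (1/√(2π))·e^{−d₁²/2} = 0.131334
Γ = φ(d₁) / (S·σ·√T) = 0.003541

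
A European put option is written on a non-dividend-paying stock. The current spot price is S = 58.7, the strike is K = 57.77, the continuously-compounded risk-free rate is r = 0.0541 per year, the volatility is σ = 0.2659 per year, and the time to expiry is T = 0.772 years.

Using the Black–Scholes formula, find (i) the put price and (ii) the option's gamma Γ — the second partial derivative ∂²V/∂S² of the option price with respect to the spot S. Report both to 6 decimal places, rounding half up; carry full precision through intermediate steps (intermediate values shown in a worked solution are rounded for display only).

σ√T = 0.2659·√0.772 = 0.233629
d₁ = (ln(S/K) + (r+σ²/2)T) / (σ√T) = (ln(58.7/57.77) + (0.0541+0.2659²/2)·0.772) / 0.233629 = (0.015970 + 0.069056) / 0.233629 = 0.363938
d₂ = d₁ − σ√T = 0.363938 − 0.233629 = 0.130309
e^{−rT} = e^{−0.0541·0.772} = 0.959095
N(−d₁) = 0.357952,  N(−d₂) = 0.448161
Put price V = K·e^{−rT}·N(−d₂) − S·N(−d₁) = 24.831212 − 21.011784 = 3.819429
φ(d₁) = (1/√(2π))·e^{−d₁²/2} = 0.373378
Γ = φ(d₁) / (S·σ·√T) = 0.027226

price = 3.819429
Γ = 0.027226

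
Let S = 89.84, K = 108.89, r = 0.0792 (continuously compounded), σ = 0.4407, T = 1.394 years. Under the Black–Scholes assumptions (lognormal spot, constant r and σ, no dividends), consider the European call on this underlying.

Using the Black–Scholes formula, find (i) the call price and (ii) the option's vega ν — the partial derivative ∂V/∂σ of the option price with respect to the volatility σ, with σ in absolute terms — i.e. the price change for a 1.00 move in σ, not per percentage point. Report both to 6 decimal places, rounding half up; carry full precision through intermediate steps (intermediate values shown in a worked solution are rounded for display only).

σ√T = 0.4407·√1.394 = 0.520325
d₁ = (ln(S/K) + (r+σ²/2)T) / (σ√T) = (ln(89.84/108.89) + (0.0792+0.4407²/2)·1.394) / 0.520325 = (-0.192308 + 0.245774) / 0.520325 = 0.102755
d₂ = d₁ − σ√T = 0.102755 − 0.520325 = -0.417570
e^{−rT} = e^{−0.0792·1.394} = 0.895472
N(d₁) = 0.540921,  N(d₂) = 0.338131
Call price V = S·N(d₁) − K·e^{−rT}·N(d₂) = 48.596358 − 32.970421 = 15.625937
φ(d₁) = (1/√(2π))·e^{−d₁²/2} = 0.396842
ν = S·φ(d₁)·√T = 42.093830

price = 15.625937
ν = 42.093830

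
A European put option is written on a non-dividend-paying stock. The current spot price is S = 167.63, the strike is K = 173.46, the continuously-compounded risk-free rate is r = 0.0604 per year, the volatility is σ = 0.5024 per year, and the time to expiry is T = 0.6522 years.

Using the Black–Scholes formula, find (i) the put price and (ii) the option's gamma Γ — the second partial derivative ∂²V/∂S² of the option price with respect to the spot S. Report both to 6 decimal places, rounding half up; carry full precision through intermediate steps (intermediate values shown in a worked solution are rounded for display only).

σ√T = 0.5024·√0.6522 = 0.405733
d₁ = (ln(S/K) + (r+σ²/2)T) / (σ√T) = (ln(167.63/173.46) + (0.0604+0.5024²/2)·0.6522) / 0.405733 = (-0.034188 + 0.121702) / 0.405733 = 0.215695
d₂ = d₁ − σ√T = 0.215695 − 0.405733 = -0.190038
e^{−rT} = e^{−0.0604·0.6522} = 0.961373
N(−d₁) = 0.414613,  N(−d₂) = 0.575360
Put price V = K·e^{−rT}·N(−d₂) − S·N(−d₁) = 95.946920 − 69.501531 = 26.445389
φ(d₁) = (1/√(2π))·e^{−d₁²/2} = 0.389769
Γ = φ(d₁) / (S·σ·√T) = 0.005731

price = 26.445389
Γ = 0.005731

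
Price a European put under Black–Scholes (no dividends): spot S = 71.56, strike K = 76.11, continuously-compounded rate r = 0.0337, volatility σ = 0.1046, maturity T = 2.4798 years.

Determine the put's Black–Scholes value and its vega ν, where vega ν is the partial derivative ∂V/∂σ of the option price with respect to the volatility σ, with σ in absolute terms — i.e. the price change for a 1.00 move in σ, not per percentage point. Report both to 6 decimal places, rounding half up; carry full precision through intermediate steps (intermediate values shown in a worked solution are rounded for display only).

σ√T = 0.1046·√2.4798 = 0.164718
d₁ = (ln(S/K) + (r+σ²/2)T) / (σ√T) = (ln(71.56/76.11) + (0.0337+0.1046²/2)·2.4798) / 0.164718 = (-0.061643 + 0.097135) / 0.164718 = 0.215471
d₂ = d₁ − σ√T = 0.215471 − 0.164718 = 0.050753
e^{−rT} = e^{−0.0337·2.4798} = 0.919827
N(−d₁) = 0.414700,  N(−d₂) = 0.479761
Put price V = K·e^{−rT}·N(−d₂) − S·N(−d₁) = 33.587150 − 29.675947 = 3.911202
φ(d₁) = (1/√(2π))·e^{−d₁²/2} = 0.389788
ν = S·φ(d₁)·√T = 43.924528

price = 3.911202
ν = 43.924528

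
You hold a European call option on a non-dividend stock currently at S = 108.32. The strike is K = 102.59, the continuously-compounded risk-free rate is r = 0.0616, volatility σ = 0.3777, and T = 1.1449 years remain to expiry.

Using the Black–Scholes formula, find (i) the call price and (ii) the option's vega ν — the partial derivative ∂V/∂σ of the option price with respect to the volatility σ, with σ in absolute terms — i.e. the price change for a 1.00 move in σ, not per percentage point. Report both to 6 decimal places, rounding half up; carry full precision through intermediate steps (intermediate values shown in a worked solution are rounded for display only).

price = 23.447563
ν = 40.577701

σ√T = 0.3777·√1.1449 = 0.404139
d₁ = (ln(S/K) + (r+σ²/2)T) / (σ√T) = (ln(108.32/102.59) + (0.0616+0.3777²/2)·1.1449) / 0.404139 = (0.054349 + 0.152190) / 0.404139 = 0.511060
d₂ = d₁ − σ√T = 0.511060 − 0.404139 = 0.106921
e^{−rT} = e^{−0.0616·1.1449} = 0.931904
N(d₁) = 0.695346,  N(d₂) = 0.542574
Call price V = S·N(d₁) − K·e^{−rT}·N(d₂) = 75.319829 − 51.872266 = 23.447563
φ(d₁) = (1/√(2π))·e^{−d₁²/2} = 0.350102
ν = S·φ(d₁)·√T = 40.577701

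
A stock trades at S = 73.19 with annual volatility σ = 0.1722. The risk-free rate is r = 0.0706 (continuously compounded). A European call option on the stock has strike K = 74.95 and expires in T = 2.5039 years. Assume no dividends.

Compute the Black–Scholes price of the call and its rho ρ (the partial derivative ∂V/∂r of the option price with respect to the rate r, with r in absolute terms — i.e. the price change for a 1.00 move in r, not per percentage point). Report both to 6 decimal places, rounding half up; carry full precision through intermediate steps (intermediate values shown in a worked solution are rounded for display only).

σ√T = 0.1722·√2.5039 = 0.272484
d₁ = (ln(S/K) + (r+σ²/2)T) / (σ√T) = (ln(73.19/74.95) + (0.0706+0.1722²/2)·2.5039) / 0.272484 = (-0.023762 + 0.213899) / 0.272484 = 0.697790
d₂ = d₁ − σ√T = 0.697790 − 0.272484 = 0.425305
e^{−rT} = e^{−0.0706·2.5039} = 0.837968
N(d₁) = 0.757346,  N(d₂) = 0.664693
Call price V = S·N(d₁) − K·e^{−rT}·N(d₂) = 55.430126 − 41.746506 = 13.683620
ρ = K·T·e^{−rT}·N(d₂) = 104.529076

price = 13.683620
ρ = 104.529076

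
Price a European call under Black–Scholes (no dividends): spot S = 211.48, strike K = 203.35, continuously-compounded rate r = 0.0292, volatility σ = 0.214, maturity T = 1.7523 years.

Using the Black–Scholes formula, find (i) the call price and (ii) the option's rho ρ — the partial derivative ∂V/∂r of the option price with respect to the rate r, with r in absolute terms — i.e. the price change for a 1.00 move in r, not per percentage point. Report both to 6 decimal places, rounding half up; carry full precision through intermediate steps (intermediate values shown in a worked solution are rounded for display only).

price = 33.069064
ρ = 193.109174

σ√T = 0.214·√1.7523 = 0.283281
d₁ = (ln(S/K) + (r+σ²/2)T) / (σ√T) = (ln(211.48/203.35) + (0.0292+0.214²/2)·1.7523) / 0.283281 = (0.039202 + 0.091291) / 0.283281 = 0.460648
d₂ = d₁ − σ√T = 0.460648 − 0.283281 = 0.177367
e^{−rT} = e^{−0.0292·1.7523} = 0.950120
N(d₁) = 0.677475,  N(d₂) = 0.570390
Call price V = S·N(d₁) − K·e^{−rT}·N(d₂) = 143.272325 − 110.203261 = 33.069064
ρ = K·T·e^{−rT}·N(d₂) = 193.109174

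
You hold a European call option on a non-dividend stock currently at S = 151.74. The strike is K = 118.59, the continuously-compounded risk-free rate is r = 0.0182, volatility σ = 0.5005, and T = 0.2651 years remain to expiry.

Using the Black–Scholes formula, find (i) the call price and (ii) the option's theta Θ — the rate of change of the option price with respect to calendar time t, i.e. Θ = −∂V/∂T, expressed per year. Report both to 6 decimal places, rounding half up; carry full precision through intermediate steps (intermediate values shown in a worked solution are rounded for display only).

σ√T = 0.5005·√0.2651 = 0.257697
d₁ = (ln(S/K) + (r+σ²/2)T) / (σ√T) = (ln(151.74/118.59) + (0.0182+0.5005²/2)·0.2651) / 0.257697 = (0.246496 + 0.038029) / 0.257697 = 1.104108
d₂ = d₁ − σ√T = 1.104108 − 0.257697 = 0.846411
e^{−rT} = e^{−0.0182·0.2651} = 0.995187
N(d₁) = 0.865227,  N(d₂) = 0.801338
Call price V = S·N(d₁) − K·e^{−rT}·N(d₂) = 131.289516 − 94.573302 = 36.716214
φ(d₁) = (1/√(2π))·e^{−d₁²/2} = 0.216868
Θ = −S·φ(d₁)·σ/(2√T) − r·K·e^{−rT}·N(d₂) = −15.994297 − 1.721234 = -17.715531

price = 36.716214
Θ = -17.715531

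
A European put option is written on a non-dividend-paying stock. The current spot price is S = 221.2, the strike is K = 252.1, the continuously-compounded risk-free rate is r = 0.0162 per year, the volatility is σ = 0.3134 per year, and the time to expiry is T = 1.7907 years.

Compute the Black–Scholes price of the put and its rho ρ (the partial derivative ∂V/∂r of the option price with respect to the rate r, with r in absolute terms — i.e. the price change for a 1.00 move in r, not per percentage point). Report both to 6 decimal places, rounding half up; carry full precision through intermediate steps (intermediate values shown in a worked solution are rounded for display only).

price = 51.668742
ρ = -295.776639

σ√T = 0.3134·√1.7907 = 0.419383
d₁ = (ln(S/K) + (r+σ²/2)T) / (σ√T) = (ln(221.2/252.1) + (0.0162+0.3134²/2)·1.7907) / 0.419383 = (-0.130759 + 0.116950) / 0.419383 = -0.032925
d₂ = d₁ − σ√T = -0.032925 − 0.419383 = -0.452308
e^{−rT} = e^{−0.0162·1.7907} = 0.971407
N(−d₁) = 0.513133,  N(−d₂) = 0.674476
Put price V = K·e^{−rT}·N(−d₂) − S·N(−d₁) = 165.173753 − 113.505011 = 51.668742
ρ = −K·T·e^{−rT}·N(−d₂) = -295.776639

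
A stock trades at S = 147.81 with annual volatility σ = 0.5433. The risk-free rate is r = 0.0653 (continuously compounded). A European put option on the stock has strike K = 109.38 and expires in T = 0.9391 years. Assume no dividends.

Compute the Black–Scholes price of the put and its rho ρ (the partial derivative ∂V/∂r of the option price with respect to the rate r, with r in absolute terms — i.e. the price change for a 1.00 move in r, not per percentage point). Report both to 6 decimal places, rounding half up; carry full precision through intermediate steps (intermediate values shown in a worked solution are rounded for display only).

σ√T = 0.5433·√0.9391 = 0.526497
d₁ = (ln(S/K) + (r+σ²/2)T) / (σ√T) = (ln(147.81/109.38) + (0.0653+0.5433²/2)·0.9391) / 0.526497 = (0.301100 + 0.199923) / 0.526497 = 0.951615
d₂ = d₁ − σ√T = 0.951615 − 0.526497 = 0.425118
e^{−rT} = e^{−0.0653·0.9391} = 0.940519
N(−d₁) = 0.170646,  N(−d₂) = 0.335375
Put price V = K·e^{−rT}·N(−d₂) − S·N(−d₁) = 34.501379 − 25.223199 = 9.278180
ρ = −K·T·e^{−rT}·N(−d₂) = -32.400245

price = 9.278180
ρ = -32.400245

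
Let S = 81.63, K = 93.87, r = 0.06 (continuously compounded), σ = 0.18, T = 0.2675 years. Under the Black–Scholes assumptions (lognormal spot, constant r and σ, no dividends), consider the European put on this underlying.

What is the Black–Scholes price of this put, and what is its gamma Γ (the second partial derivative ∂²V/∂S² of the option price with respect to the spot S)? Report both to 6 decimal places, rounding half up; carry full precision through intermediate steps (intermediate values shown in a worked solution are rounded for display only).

price = 11.091582
Γ = 0.023086

σ√T = 0.18·√0.2675 = 0.093097
d₁ = (ln(S/K) + (r+σ²/2)T) / (σ√T) = (ln(81.63/93.87) + (0.06+0.18²/2)·0.2675) / 0.093097 = (-0.139714 + 0.020383) / 0.093097 = -1.281791
d₂ = d₁ − σ√T = -1.281791 − 0.093097 = -1.374887
e^{−rT} = e^{−0.06·0.2675} = 0.984078
N(−d₁) = 0.900042,  N(−d₂) = 0.915417
Put price V = K·e^{−rT}·N(−d₂) − S·N(−d₁) = 84.562005 − 73.470424 = 11.091582
φ(d₁) = (1/√(2π))·e^{−d₁²/2} = 0.175445
Γ = φ(d₁) / (S·σ·√T) = 0.023086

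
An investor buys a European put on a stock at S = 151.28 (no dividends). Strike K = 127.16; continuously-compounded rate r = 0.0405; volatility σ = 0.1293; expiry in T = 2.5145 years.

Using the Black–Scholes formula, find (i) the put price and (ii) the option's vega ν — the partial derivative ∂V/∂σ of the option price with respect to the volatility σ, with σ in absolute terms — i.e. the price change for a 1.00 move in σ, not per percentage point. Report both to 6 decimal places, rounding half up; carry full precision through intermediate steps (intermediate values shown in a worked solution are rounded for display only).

σ√T = 0.1293·√2.5145 = 0.205033
d₁ = (ln(S/K) + (r+σ²/2)T) / (σ√T) = (ln(151.28/127.16) + (0.0405+0.1293²/2)·2.5145) / 0.205033 = (0.173686 + 0.122857) / 0.205033 = 1.446316
d₂ = d₁ − σ√T = 1.446316 − 0.205033 = 1.241283
e^{−rT} = e^{−0.0405·2.5145} = 0.903177
N(−d₁) = 0.074044,  N(−d₂) = 0.107251
Put price V = K·e^{−rT}·N(−d₂) − S·N(−d₁) = 12.317521 − 11.201425 = 1.116095
φ(d₁) = (1/√(2π))·e^{−d₁²/2} = 0.140176
ν = S·φ(d₁)·√T = 33.626559

price = 1.116095
ν = 33.626559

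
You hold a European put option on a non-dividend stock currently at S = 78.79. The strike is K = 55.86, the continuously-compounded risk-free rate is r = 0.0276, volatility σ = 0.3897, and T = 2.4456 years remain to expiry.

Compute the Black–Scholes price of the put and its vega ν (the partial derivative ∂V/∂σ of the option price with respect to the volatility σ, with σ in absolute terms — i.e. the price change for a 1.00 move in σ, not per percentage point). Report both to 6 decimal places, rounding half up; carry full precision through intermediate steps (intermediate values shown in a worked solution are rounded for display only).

σ√T = 0.3897·√2.4456 = 0.609429
d₁ = (ln(S/K) + (r+σ²/2)T) / (σ√T) = (ln(78.79/55.86) + (0.0276+0.3897²/2)·2.4456) / 0.609429 = (0.343938 + 0.253200) / 0.609429 = 0.979832
d₂ = d₁ − σ√T = 0.979832 − 0.609429 = 0.370403
e^{−rT} = e^{−0.0276·2.4456} = 0.934729
N(−d₁) = 0.163585,  N(−d₂) = 0.355541
Put price V = K·e^{−rT}·N(−d₂) − S·N(−d₁) = 18.564215 − 12.888828 = 5.675387
φ(d₁) = (1/√(2π))·e^{−d₁²/2} = 0.246850
ν = S·φ(d₁)·√T = 30.415659

price = 5.675387
ν = 30.415659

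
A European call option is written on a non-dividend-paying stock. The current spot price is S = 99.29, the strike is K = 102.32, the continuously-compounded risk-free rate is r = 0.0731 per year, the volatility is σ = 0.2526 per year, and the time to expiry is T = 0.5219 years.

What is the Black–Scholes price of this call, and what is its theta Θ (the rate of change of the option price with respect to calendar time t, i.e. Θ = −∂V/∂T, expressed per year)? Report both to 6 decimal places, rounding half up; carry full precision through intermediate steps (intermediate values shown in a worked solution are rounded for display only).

σ√T = 0.2526·√0.5219 = 0.182485
d₁ = (ln(S/K) + (r+σ²/2)T) / (σ√T) = (ln(99.29/102.32) + (0.0731+0.2526²/2)·0.5219) / 0.182485 = (-0.030060 + 0.054801) / 0.182485 = 0.135578
d₂ = d₁ − σ√T = 0.135578 − 0.182485 = -0.046907
e^{−rT} = e^{−0.0731·0.5219} = 0.962568
N(d₁) = 0.553923,  N(d₂) = 0.481294
Call price V = S·N(d₁) − K·e^{−rT}·N(d₂) = 54.998976 − 47.402587 = 7.596389
φ(d₁) = (1/√(2π))·e^{−d₁²/2} = 0.395293
Θ = −S·φ(d₁)·σ/(2√T) − r·K·e^{−rT}·N(d₂) = −6.861733 − 3.465129 = -10.326862

price = 7.596389
Θ = -10.326862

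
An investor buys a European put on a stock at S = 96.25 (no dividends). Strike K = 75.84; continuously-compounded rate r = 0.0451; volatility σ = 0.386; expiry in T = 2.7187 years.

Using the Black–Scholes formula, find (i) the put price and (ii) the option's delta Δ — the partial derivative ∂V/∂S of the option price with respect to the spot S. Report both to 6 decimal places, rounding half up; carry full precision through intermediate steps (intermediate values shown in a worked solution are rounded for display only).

price = 8.857410
Δ = -0.187989

σ√T = 0.386·√2.7187 = 0.636455
d₁ = (ln(S/K) + (r+σ²/2)T) / (σ√T) = (ln(96.25/75.84) + (0.0451+0.386²/2)·2.7187) / 0.636455 = (0.238323 + 0.325151) / 0.636455 = 0.885332
d₂ = d₁ − σ√T = 0.885332 − 0.636455 = 0.248876
e^{−rT} = e^{−0.0451·2.7187} = 0.884606
N(−d₁) = 0.187989,  N(−d₂) = 0.401728
Put price V = K·e^{−rT}·N(−d₂) − S·N(−d₁) = 26.951336 − 18.093926 = 8.857410
Δ = −N(−d₁) = -0.187989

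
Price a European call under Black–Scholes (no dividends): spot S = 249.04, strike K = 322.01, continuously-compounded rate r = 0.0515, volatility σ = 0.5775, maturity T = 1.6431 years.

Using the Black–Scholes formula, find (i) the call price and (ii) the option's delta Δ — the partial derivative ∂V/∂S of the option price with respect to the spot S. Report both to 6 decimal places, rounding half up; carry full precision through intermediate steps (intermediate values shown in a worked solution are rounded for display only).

price = 57.263164
Δ = 0.554606

σ√T = 0.5775·√1.6431 = 0.740259
d₁ = (ln(S/K) + (r+σ²/2)T) / (σ√T) = (ln(249.04/322.01) + (0.0515+0.5775²/2)·1.6431) / 0.740259 = (-0.256969 + 0.358612) / 0.740259 = 0.137307
d₂ = d₁ − σ√T = 0.137307 − 0.740259 = -0.602953
e^{−rT} = e^{−0.0515·1.6431} = 0.918862
N(d₁) = 0.554606,  N(d₂) = 0.273270
Call price V = S·N(d₁) − K·e^{−rT}·N(d₂) = 138.119038 − 80.855874 = 57.263164
Δ = N(d₁) = 0.554606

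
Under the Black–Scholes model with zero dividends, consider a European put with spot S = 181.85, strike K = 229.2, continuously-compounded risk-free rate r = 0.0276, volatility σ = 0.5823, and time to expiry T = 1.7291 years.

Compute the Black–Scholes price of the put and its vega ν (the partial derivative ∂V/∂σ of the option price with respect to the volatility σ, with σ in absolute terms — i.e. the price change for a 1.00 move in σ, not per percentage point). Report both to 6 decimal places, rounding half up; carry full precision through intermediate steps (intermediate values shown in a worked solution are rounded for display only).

σ√T = 0.5823·√1.7291 = 0.765697
d₁ = (ln(S/K) + (r+σ²/2)T) / (σ√T) = (ln(181.85/229.2) + (0.0276+0.5823²/2)·1.7291) / 0.765697 = (-0.231413 + 0.340869) / 0.765697 = 0.142950
d₂ = d₁ − σ√T = 0.142950 − 0.765697 = -0.622747
e^{−rT} = e^{−0.0276·1.7291} = 0.953398
N(−d₁) = 0.443165,  N(−d₂) = 0.733275
Put price V = K·e^{−rT}·N(−d₂) − S·N(−d₁) = 160.234256 − 80.589544 = 79.644712
φ(d₁) = (1/√(2π))·e^{−d₁²/2} = 0.394887
ν = S·φ(d₁)·√T = 94.426981

price = 79.644712
ν = 94.426981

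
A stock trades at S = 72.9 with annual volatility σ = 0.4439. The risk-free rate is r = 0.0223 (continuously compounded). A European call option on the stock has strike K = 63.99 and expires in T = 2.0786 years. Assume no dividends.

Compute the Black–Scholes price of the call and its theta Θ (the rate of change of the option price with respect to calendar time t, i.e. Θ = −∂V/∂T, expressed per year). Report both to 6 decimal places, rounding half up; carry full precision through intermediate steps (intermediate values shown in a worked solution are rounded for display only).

price = 23.335560
Θ = -4.405712

σ√T = 0.4439·√2.0786 = 0.639986
d₁ = (ln(S/K) + (r+σ²/2)T) / (σ√T) = (ln(72.9/63.99) + (0.0223+0.4439²/2)·2.0786) / 0.639986 = (0.130362 + 0.251144) / 0.639986 = 0.596116
d₂ = d₁ − σ√T = 0.596116 − 0.639986 = -0.043871
e^{−rT} = e^{−0.0223·2.0786} = 0.954705
N(d₁) = 0.724451,  N(d₂) = 0.482504
Call price V = S·N(d₁) − K·e^{−rT}·N(d₂) = 52.812478 − 29.476918 = 23.335560
φ(d₁) = (1/√(2π))·e^{−d₁²/2} = 0.334000
Θ = −S·φ(d₁)·σ/(2√T) − r·K·e^{−rT}·N(d₂) = −3.748376 − 0.657335 = -4.405712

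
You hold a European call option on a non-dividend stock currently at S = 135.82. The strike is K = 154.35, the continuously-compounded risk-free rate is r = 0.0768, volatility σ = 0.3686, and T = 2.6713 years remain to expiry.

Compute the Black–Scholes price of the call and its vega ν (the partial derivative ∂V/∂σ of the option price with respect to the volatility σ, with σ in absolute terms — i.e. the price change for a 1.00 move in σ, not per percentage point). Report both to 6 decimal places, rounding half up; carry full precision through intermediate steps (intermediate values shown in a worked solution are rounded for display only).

price = 36.256478
ν = 80.757544

σ√T = 0.3686·√2.6713 = 0.602444
d₁ = (ln(S/K) + (r+σ²/2)T) / (σ√T) = (ln(135.82/154.35) + (0.0768+0.3686²/2)·2.6713) / 0.602444 = (-0.127892 + 0.386625) / 0.602444 = 0.429472
d₂ = d₁ − σ√T = 0.429472 − 0.602444 = -0.172972
e^{−rT} = e^{−0.0768·2.6713} = 0.814520
N(d₁) = 0.666210,  N(d₂) = 0.431337
Call price V = S·N(d₁) − K·e^{−rT}·N(d₂) = 90.484668 − 54.228189 = 36.256478
φ(d₁) = (1/√(2π))·e^{−d₁²/2} = 0.363796
ν = S·φ(d₁)·√T = 80.757544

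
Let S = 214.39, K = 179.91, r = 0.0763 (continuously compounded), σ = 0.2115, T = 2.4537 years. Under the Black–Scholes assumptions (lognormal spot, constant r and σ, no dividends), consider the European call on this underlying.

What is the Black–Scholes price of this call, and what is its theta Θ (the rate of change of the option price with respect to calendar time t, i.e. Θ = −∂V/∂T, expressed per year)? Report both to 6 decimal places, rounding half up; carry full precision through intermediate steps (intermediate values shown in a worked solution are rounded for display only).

price = 69.271929
Θ = -11.984592

σ√T = 0.2115·√2.4537 = 0.331300
d₁ = (ln(S/K) + (r+σ²/2)T) / (σ√T) = (ln(214.39/179.91) + (0.0763+0.2115²/2)·2.4537) / 0.331300 = (0.175340 + 0.242097) / 0.331300 = 1.259998
d₂ = d₁ − σ√T = 1.259998 − 0.331300 = 0.928699
e^{−rT} = e^{−0.0763·2.4537} = 0.829264
N(d₁) = 0.896165,  N(d₂) = 0.823477
Call price V = S·N(d₁) − K·e^{−rT}·N(d₂) = 192.128819 − 122.856889 = 69.271929
φ(d₁) = (1/√(2π))·e^{−d₁²/2} = 0.180372
Θ = −S·φ(d₁)·σ/(2√T) − r·K·e^{−rT}·N(d₂) = −2.610611 − 9.373981 = -11.984592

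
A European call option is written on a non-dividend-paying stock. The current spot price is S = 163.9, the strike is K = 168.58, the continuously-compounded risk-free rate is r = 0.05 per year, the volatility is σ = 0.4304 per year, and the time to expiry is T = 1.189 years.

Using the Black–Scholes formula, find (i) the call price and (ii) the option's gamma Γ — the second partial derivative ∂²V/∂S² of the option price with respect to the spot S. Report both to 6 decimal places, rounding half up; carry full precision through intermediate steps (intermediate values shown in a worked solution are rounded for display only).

σ√T = 0.4304·√1.189 = 0.469314
d₁ = (ln(S/K) + (r+σ²/2)T) / (σ√T) = (ln(163.9/168.58) + (0.05+0.4304²/2)·1.189) / 0.469314 = (-0.028154 + 0.169578) / 0.469314 = 0.301342
d₂ = d₁ − σ√T = 0.301342 − 0.469314 = -0.167972
e^{−rT} = e^{−0.05·1.189} = 0.942283
N(d₁) = 0.618423,  N(d₂) = 0.433303
Call price V = S·N(d₁) − K·e^{−rT}·N(d₂) = 101.359527 − 68.830126 = 32.529401
φ(d₁) = (1/√(2π))·e^{−d₁²/2} = 0.381234
Γ = φ(d₁) / (S·σ·√T) = 0.004956

price = 32.529401
Γ = 0.004956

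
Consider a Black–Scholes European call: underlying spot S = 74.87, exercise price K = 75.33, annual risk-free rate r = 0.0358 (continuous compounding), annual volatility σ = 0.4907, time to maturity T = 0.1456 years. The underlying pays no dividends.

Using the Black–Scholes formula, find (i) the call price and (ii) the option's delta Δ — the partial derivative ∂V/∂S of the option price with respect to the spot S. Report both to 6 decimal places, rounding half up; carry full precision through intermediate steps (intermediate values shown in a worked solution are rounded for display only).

σ√T = 0.4907·√0.1456 = 0.187239
d₁ = (ln(S/K) + (r+σ²/2)T) / (σ√T) = (ln(74.87/75.33) + (0.0358+0.4907²/2)·0.1456) / 0.187239 = (-0.006125 + 0.022742) / 0.187239 = 0.088745
d₂ = d₁ − σ√T = 0.088745 − 0.187239 = -0.098494
e^{−rT} = e^{−0.0358·0.1456} = 0.994801
N(d₁) = 0.535358,  N(d₂) = 0.460770
Call price V = S·N(d₁) − K·e^{−rT}·N(d₂) = 40.082234 − 34.529348 = 5.552886
Δ = N(d₁) = 0.535358

price = 5.552886
Δ = 0.535358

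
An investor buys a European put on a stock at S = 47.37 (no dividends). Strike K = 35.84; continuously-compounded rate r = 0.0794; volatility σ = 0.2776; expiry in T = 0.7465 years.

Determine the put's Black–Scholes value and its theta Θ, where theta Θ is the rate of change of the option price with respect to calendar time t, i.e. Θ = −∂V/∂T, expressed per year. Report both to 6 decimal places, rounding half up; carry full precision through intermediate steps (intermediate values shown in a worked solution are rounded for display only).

price = 0.342328
Θ = -0.677678

σ√T = 0.2776·√0.7465 = 0.239847
d₁ = (ln(S/K) + (r+σ²/2)T) / (σ√T) = (ln(47.37/35.84) + (0.0794+0.2776²/2)·0.7465) / 0.239847 = (0.278925 + 0.088035) / 0.239847 = 1.529975
d₂ = d₁ − σ√T = 1.529975 − 0.239847 = 1.290128
e^{−rT} = e^{−0.0794·0.7465} = 0.942450
N(−d₁) = 0.063011,  N(−d₂) = 0.098503
Put price V = K·e^{−rT}·N(−d₂) − S·N(−d₁) = 3.327182 − 2.984854 = 0.342328
φ(d₁) = (1/√(2π))·e^{−d₁²/2} = 0.123768
Θ = −S·φ(d₁)·σ/(2√T) + r·K·e^{−rT}·N(−d₂) = −0.941857 + 0.264178 = -0.677678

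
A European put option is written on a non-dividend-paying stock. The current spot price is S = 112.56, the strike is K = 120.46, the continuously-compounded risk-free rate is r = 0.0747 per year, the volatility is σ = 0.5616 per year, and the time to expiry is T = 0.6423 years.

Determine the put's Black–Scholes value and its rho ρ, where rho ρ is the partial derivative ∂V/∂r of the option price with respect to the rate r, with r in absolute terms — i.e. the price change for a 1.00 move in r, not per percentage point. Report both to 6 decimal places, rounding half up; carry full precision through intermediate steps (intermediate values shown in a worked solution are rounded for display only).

σ√T = 0.5616·√0.6423 = 0.450087
d₁ = (ln(S/K) + (r+σ²/2)T) / (σ√T) = (ln(112.56/120.46) + (0.0747+0.5616²/2)·0.6423) / 0.450087 = (-0.067831 + 0.149269) / 0.450087 = 0.180937
d₂ = d₁ − σ√T = 0.180937 − 0.450087 = -0.269149
e^{−rT} = e^{−0.0747·0.6423} = 0.953153
N(−d₁) = 0.428208,  N(−d₂) = 0.606093
Put price V = K·e^{−rT}·N(−d₂) − S·N(−d₁) = 69.589622 − 48.199138 = 21.390484
ρ = −K·T·e^{−rT}·N(−d₂) = -44.697414

price = 21.390484
ρ = -44.697414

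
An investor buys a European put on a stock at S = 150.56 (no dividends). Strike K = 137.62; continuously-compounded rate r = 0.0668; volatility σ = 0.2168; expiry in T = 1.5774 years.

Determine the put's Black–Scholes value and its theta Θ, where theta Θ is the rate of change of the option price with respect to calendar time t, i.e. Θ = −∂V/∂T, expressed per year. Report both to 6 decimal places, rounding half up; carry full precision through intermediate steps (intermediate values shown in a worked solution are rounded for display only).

σ√T = 0.2168·√1.5774 = 0.272289
d₁ = (ln(S/K) + (r+σ²/2)T) / (σ√T) = (ln(150.56/137.62) + (0.0668+0.2168²/2)·1.5774) / 0.272289 = (0.089865 + 0.142441) / 0.272289 = 0.853161
d₂ = d₁ − σ√T = 0.853161 − 0.272289 = 0.580872
e^{−rT} = e^{−0.0668·1.5774} = 0.899991
N(−d₁) = 0.196785,  N(−d₂) = 0.280663
Put price V = K·e^{−rT}·N(−d₂) − S·N(−d₁) = 34.762066 − 29.627953 = 5.134113
φ(d₁) = (1/√(2π))·e^{−d₁²/2} = 0.277238
Θ = −S·φ(d₁)·σ/(2√T) + r·K·e^{−rT}·N(−d₂) = −3.602634 + 2.322106 = -1.280528

price = 5.134113
Θ = -1.280528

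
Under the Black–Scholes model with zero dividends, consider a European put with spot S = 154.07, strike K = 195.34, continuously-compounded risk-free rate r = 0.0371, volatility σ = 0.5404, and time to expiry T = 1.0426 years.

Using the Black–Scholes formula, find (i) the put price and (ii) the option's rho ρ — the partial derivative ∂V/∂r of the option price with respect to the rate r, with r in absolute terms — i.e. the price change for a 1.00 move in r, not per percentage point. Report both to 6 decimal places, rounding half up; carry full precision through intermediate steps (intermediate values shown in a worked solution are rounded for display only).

price = 56.413391
ρ = -144.517774

σ√T = 0.5404·√1.0426 = 0.551790
d₁ = (ln(S/K) + (r+σ²/2)T) / (σ√T) = (ln(154.07/195.34) + (0.0371+0.5404²/2)·1.0426) / 0.551790 = (-0.237335 + 0.190917) / 0.551790 = -0.084122
d₂ = d₁ − σ√T = -0.084122 − 0.551790 = -0.635913
e^{−rT} = e^{−0.0371·1.0426} = 0.962058
N(−d₁) = 0.533520,  N(−d₂) = 0.737583
Put price V = K·e^{−rT}·N(−d₂) − S·N(−d₁) = 138.612866 − 82.199475 = 56.413391
ρ = −K·T·e^{−rT}·N(−d₂) = -144.517774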